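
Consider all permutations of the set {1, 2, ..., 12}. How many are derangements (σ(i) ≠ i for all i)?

!12 is the nearest integer to 12!/e.
12! = 479001600, and 479001600/e ≈ 176214840.93, so !12 = 176214841.

176214841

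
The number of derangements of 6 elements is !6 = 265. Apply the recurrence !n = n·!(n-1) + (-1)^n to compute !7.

1854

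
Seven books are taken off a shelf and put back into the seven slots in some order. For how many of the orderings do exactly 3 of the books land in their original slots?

Pick the 3 fixed positions: C(7,3) = 35 ways.
The other 4 form a derangement: !4 = 9.
Total: 35 × 9 = 315.

315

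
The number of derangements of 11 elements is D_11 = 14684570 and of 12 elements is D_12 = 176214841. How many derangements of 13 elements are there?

D_13 = (13-1)·(D_12 + D_11) = 12·(176214841 + 14684570) = 12·190899411 = 2290792932.

2290792932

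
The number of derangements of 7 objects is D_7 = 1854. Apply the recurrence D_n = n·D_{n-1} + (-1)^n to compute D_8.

D_8 = 8·1854 + 1 = 14833.

14833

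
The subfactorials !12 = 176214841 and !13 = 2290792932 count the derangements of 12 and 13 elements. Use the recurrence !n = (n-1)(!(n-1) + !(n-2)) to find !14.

!14 = (14-1)·(!13 + !12) = 13·(2290792932 + 176214841) = 13·2467007773 = 32071101049.

32071101049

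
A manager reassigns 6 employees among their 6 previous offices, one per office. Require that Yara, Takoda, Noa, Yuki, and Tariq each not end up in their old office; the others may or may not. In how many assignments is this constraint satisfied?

Let A_j be the event that the j-th constrained one is fixed. By inclusion-exclusion over the 5 events:
Σ_{j=0}^{5} (-1)^j C(5,j)(6-j)!
= C(5,0)·6! - C(5,1)·5! + C(5,2)·4! - C(5,3)·3! + C(5,4)·2! - C(5,5)·1!
= 720 - 600 + 240 - 60 + 10 - 1
= 309

309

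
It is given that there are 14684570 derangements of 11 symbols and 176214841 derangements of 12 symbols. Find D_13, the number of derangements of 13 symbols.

D_13 = (13-1)·(D_12 + D_11) = 12·(176214841 + 14684570) = 12·190899411 = 2290792932.

2290792932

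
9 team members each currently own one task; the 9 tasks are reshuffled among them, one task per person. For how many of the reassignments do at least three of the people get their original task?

Sum C(9,i)·!(9-i) for i = 3..9:
  i=3: C(9,3)·!6 = 84·265 = 22260
  i=4: C(9,4)·!5 = 126·44 = 5544
  i=5: C(9,5)·!4 = 126·9 = 1134
  i=6: C(9,6)·!3 = 84·2 = 168
  i=7: C(9,7)·!2 = 36·1 = 36
  i=8: C(9,8)·!1 = 9·0 = 0
  i=9: C(9,9)·!0 = 1·1 = 1
Total = 29143.

29143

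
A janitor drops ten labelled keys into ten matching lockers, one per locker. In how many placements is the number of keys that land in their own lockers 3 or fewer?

# with exactly i fixed is C(10,i)·!(10-i); sum over i=0..3:
  i=0: C(10,0)·!10 = 1·1334961 = 1334961
  i=1: C(10,1)·!9 = 10·133496 = 1334960
  i=2: C(10,2)·!8 = 45·14833 = 667485
  i=3: C(10,3)·!7 = 120·1854 = 222480
Total = 3559886.

3559886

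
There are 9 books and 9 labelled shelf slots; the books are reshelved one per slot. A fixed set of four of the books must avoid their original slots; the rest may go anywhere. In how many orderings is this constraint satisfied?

229080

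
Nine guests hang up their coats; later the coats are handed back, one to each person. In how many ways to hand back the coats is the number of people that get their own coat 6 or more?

205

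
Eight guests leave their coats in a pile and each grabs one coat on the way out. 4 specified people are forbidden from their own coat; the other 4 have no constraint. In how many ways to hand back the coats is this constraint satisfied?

24024

Inclusion-exclusion on the 4 forbidden self-matches:
Σ_{j=0}^{4} (-1)^j C(4,j)(8-j)!
= C(4,0)·8! - C(4,1)·7! + C(4,2)·6! - C(4,3)·5! + C(4,4)·4!
= 40320 - 20160 + 4320 - 480 + 24
= 24024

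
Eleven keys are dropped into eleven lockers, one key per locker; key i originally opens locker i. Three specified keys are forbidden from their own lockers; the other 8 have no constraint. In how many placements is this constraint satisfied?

Inclusion-exclusion on the 3 forbidden self-matches:
Σ_{j=0}^{3} (-1)^j C(3,j)(11-j)!
= C(3,0)·11! - C(3,1)·10! + C(3,2)·9! - C(3,3)·8!
= 39916800 - 10886400 + 1088640 - 40320
= 30078720

30078720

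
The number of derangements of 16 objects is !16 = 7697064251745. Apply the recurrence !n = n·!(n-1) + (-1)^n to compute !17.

130850092279664

!17 = 17·7697064251745 - 1 = 130850092279664.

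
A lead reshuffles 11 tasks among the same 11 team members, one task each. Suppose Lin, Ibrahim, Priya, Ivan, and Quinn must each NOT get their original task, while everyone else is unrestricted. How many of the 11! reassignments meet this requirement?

25022880

Inclusion-exclusion on the 5 forbidden self-matches:
Σ_{j=0}^{5} (-1)^j C(5,j)(11-j)!
= C(5,0)·11! - C(5,1)·10! + C(5,2)·9! - C(5,3)·8! + C(5,4)·7! - C(5,5)·6!
= 39916800 - 18144000 + 3628800 - 403200 + 25200 - 720
= 25022880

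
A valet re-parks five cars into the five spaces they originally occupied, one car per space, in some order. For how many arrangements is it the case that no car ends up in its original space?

The subfactorial !5 = [5!/e] (nearest integer).
5! = 120, and 120/e ≈ 44.15, so !5 = 44.

44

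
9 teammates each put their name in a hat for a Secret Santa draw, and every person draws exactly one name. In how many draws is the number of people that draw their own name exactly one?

Pick the single fixed position: C(9,1) = 9 ways.
The other 8 form a derangement: !8 = 14833.
Total: 9 × 14833 = 133497.

133497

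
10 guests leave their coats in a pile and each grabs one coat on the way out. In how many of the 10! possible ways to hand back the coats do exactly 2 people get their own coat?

Choose which 2 of the 10 are fixed: C(10,2) = 45.
The other 8 form a derangement: !8 = 14833.
Total: 45 × 14833 = 667485.

667485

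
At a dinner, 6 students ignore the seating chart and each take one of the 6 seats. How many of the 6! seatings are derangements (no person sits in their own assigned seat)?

Recurrence: !6 = 6·!5 + (-1)^6.
!6 = 6·44 + 1 = 265

265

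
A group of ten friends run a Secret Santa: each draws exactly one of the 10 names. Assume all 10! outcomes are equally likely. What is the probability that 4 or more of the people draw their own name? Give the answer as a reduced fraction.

Favorable outcomes: Σ_{i≥4} C(10,i)·!(10-i) = 210·265 + 252·44 + 210·9 + 120·2 + 45·1 + 10·0 + 1·1 = 68914.
Total outcomes: 10! = 3628800.
Probability = 68914/3628800 = 34457/1814400.

34457/1814400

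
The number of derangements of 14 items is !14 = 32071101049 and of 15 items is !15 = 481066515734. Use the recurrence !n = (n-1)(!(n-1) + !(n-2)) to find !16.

7697064251745

!16 = (16-1)·(!15 + !14) = 15·(481066515734 + 32071101049) = 15·513137616783 = 7697064251745.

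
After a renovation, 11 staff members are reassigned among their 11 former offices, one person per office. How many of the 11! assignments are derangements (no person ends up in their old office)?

14684570

Recurrence: !11 = 11·!10 + (-1)^11.
!11 = 11·1334961 - 1 = 14684570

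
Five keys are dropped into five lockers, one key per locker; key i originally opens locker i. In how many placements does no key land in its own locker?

By inclusion-exclusion, !5 = Σ (-1)^k · 5!/k! for k=0..5
= 5! - 5!/1! + 5!/2! - 5!/3! + 5!/4! - 5!/5!
= 120 - 120 + 60 - 20 + 5 - 1
= 44

44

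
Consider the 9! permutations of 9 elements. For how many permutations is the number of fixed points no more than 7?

Sum C(9,i)·!(9-i) for i = 0..7:
  i=0: C(9,0)·!9 = 1·133496 = 133496
  i=1: C(9,1)·!8 = 9·14833 = 133497
  i=2: C(9,2)·!7 = 36·1854 = 66744
  i=3: C(9,3)·!6 = 84·265 = 22260
  i=4: C(9,4)·!5 = 126·44 = 5544
  i=5: C(9,5)·!4 = 126·9 = 1134
  i=6: C(9,6)·!3 = 84·2 = 168
  i=7: C(9,7)·!2 = 36·1 = 36
Total = 362879.

362879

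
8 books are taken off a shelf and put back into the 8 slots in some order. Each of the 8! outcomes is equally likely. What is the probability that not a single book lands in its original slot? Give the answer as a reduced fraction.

2119/5760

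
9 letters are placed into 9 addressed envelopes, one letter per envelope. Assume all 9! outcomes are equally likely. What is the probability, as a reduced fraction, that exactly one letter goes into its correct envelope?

Favorable outcomes: C(9,1)·!8 = 9·14833 = 133497.
Total outcomes: 9! = 362880.
Probability = 133497/362880 = 2119/5760.

2119/5760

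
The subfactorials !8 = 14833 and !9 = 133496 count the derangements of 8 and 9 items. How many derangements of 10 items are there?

1334961

!10 = (10-1)·(!9 + !8) = 9·(133496 + 14833) = 9·148329 = 1334961.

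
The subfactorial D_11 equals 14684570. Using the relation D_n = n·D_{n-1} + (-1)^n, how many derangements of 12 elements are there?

D_12 = 12·14684570 + 1 = 176214841.

176214841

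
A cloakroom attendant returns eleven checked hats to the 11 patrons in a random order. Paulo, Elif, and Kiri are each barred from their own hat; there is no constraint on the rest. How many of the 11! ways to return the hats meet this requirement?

30078720

Inclusion-exclusion on the 3 forbidden self-matches:
Σ_{j=0}^{3} (-1)^j C(3,j)(11-j)!
= C(3,0)·11! - C(3,1)·10! + C(3,2)·9! - C(3,3)·8!
= 39916800 - 10886400 + 1088640 - 40320
= 30078720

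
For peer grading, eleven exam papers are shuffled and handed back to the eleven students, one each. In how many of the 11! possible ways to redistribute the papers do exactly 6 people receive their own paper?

20328

Choose which 6 of the 11 are fixed: C(11,6) = 462.
The other 5 form a derangement: !5 = 44.
Total: 462 × 44 = 20328.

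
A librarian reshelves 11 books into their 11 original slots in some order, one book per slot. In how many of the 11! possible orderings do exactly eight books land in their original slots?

Choose which 8 of the 11 are fixed: C(11,8) = 165.
The remaining 3 must be deranged: !3 = 2.
Total: 165 × 2 = 330.

330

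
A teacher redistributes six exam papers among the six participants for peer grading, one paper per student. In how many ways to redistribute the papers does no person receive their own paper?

265

The subfactorial !6 = [6!/e] (nearest integer).
6! = 720, and 720/e ≈ 264.87, so !6 = 265.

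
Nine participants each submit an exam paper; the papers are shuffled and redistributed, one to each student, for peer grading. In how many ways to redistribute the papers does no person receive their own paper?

133496

Use !n = n·!(n-1) + (-1)^n.
!9 = 9·14833 - 1 = 133496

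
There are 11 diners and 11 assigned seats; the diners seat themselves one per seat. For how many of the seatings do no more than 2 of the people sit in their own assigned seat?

36711421

# with exactly i fixed is C(11,i)·!(11-i); sum over i=0..2:
  i=0: C(11,0)·!11 = 1·14684570 = 14684570
  i=1: C(11,1)·!10 = 11·1334961 = 14684571
  i=2: C(11,2)·!9 = 55·133496 = 7342280
Total = 36711421.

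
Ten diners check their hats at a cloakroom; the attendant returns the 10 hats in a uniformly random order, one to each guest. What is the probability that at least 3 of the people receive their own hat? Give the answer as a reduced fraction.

145697/1814400

Favorable outcomes: Σ_{i≥3} C(10,i)·!(10-i) = 120·1854 + 210·265 + 252·44 + 210·9 + 120·2 + 45·1 + 10·0 + 1·1 = 291394.
Total outcomes: 10! = 3628800.
Probability = 291394/3628800 = 145697/1814400.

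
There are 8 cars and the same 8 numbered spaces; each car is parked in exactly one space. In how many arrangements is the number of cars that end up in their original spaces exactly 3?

2464

Choose which 3 of the 8 are fixed: C(8,3) = 56.
The remaining 5 must be deranged: !5 = 44.
Total: 56 × 44 = 2464.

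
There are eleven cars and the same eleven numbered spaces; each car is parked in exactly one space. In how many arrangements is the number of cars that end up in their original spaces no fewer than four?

# with exactly i fixed is C(11,i)·!(11-i); sum over i=4..11:
  i=4: C(11,4)·!7 = 330·1854 = 611820
  i=5: C(11,5)·!6 = 462·265 = 122430
  i=6: C(11,6)·!5 = 462·44 = 20328
  i=7: C(11,7)·!4 = 330·9 = 2970
  i=8: C(11,8)·!3 = 165·2 = 330
  i=9: C(11,9)·!2 = 55·1 = 55
  i=10: C(11,10)·!1 = 11·0 = 0
  i=11: C(11,11)·!0 = 1·1 = 1
Total = 757934.

757934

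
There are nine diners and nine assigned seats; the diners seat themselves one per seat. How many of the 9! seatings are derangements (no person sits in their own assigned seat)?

133496

The subfactorial !9 = [9!/e] (nearest integer).
9! = 362880, and 362880/e ≈ 133496.09, so !9 = 133496.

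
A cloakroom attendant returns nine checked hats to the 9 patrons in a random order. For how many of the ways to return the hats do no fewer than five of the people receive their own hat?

Sum C(9,i)·!(9-i) for i = 5..9:
  i=5: C(9,5)·!4 = 126·9 = 1134
  i=6: C(9,6)·!3 = 84·2 = 168
  i=7: C(9,7)·!2 = 36·1 = 36
  i=8: C(9,8)·!1 = 9·0 = 0
  i=9: C(9,9)·!0 = 1·1 = 1
Total = 1339.

1339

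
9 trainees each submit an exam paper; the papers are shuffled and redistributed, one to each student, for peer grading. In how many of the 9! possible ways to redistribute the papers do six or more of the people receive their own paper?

# with exactly i fixed is C(9,i)·!(9-i); sum over i=6..9:
  i=6: C(9,6)·!3 = 84·2 = 168
  i=7: C(9,7)·!2 = 36·1 = 36
  i=8: C(9,8)·!1 = 9·0 = 0
  i=9: C(9,9)·!0 = 1·1 = 1
Total = 205.

205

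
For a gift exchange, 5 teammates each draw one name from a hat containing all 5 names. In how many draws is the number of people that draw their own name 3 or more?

11

# with exactly i fixed is C(5,i)·!(5-i); sum over i=3..5:
  i=3: C(5,3)·!2 = 10·1 = 10
  i=4: C(5,4)·!1 = 5·0 = 0
  i=5: C(5,5)·!0 = 1·1 = 1
Total = 11.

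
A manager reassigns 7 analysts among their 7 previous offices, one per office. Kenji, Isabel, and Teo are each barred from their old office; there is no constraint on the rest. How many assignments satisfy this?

Inclusion-exclusion on the 3 forbidden self-matches:
Σ_{j=0}^{3} (-1)^j C(3,j)(7-j)!
= C(3,0)·7! - C(3,1)·6! + C(3,2)·5! - C(3,3)·4!
= 5040 - 2160 + 360 - 24
= 3216

3216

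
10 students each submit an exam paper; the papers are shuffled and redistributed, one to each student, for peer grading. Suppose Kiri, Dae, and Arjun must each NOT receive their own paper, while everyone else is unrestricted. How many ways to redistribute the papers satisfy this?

2656080

Inclusion-exclusion on the 3 forbidden self-matches:
Σ_{j=0}^{3} (-1)^j C(3,j)(10-j)!
= C(3,0)·10! - C(3,1)·9! + C(3,2)·8! - C(3,3)·7!
= 3628800 - 1088640 + 120960 - 5040
= 2656080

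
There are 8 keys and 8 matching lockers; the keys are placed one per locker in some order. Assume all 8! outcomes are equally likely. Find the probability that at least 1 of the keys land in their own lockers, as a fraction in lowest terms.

3641/5760

Favorable outcomes: Σ_{i≥1} C(8,i)·!(8-i) = 8·1854 + 28·265 + 56·44 + 70·9 + 56·2 + 28·1 + 8·0 + 1·1 = 25487.
Total outcomes: 8! = 40320.
Probability = 25487/40320 = 3641/5760.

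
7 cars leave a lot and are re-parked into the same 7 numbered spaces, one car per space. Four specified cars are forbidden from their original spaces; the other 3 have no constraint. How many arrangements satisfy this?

Let A_j be the event that the j-th constrained one is fixed. By inclusion-exclusion over the 4 events:
Σ_{j=0}^{4} (-1)^j C(4,j)(7-j)!
= C(4,0)·7! - C(4,1)·6! + C(4,2)·5! - C(4,3)·4! + C(4,4)·3!
= 5040 - 2880 + 720 - 96 + 6
= 2790

2790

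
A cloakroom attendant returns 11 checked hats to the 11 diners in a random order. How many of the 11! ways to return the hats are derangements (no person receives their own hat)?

The number of derangements of 11 is !11 = Σ_{k=0}^{11} (-1)^k·11!/k!
= 11! - 11!/1! + 11!/2! - 11!/3! + 11!/4! - 11!/5! + 11!/6! - 11!/7! + 11!/8! - 11!/9! + 11!/10! - 11!/11!
= 39916800 - 39916800 + 19958400 - 6652800 + 1663200 - 332640 + 55440 - 7920 + 990 - 110 + 11 - 1
= 14684570

14684570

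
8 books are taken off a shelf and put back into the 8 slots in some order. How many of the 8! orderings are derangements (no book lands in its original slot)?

14833

Recurrence: !8 = 7·(!7 + !6).
!8 = 7·(1854 + 265) = 7·2119 = 14833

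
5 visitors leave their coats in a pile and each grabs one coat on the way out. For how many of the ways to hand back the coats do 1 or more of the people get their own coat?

76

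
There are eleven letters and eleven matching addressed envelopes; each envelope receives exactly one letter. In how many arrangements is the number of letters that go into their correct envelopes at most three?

39158866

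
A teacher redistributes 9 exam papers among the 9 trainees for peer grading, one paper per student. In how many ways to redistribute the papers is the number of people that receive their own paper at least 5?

Sum C(9,i)·!(9-i) for i = 5..9:
  i=5: C(9,5)·!4 = 126·9 = 1134
  i=6: C(9,6)·!3 = 84·2 = 168
  i=7: C(9,7)·!2 = 36·1 = 36
  i=8: C(9,8)·!1 = 9·0 = 0
  i=9: C(9,9)·!0 = 1·1 = 1
Total = 1339.

1339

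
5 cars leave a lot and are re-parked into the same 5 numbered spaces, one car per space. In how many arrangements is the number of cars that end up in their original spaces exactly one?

45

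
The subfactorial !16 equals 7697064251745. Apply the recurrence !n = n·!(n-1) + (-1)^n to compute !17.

130850092279664

!17 = 17·7697064251745 - 1 = 130850092279664.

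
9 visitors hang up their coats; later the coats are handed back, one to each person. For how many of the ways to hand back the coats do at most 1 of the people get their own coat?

266993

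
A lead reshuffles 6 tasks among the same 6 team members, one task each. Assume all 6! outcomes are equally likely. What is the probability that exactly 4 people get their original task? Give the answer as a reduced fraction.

1/48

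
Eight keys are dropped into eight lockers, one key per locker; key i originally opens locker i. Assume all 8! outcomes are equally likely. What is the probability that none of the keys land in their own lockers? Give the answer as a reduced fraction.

2119/5760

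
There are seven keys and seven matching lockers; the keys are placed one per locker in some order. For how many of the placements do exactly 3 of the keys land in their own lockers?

315

Choose which 3 of the 7 are fixed: C(7,3) = 35.
The other 4 form a derangement: !4 = 9.
Total: 35 × 9 = 315.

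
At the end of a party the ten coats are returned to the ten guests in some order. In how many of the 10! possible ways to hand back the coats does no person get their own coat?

1334961

By inclusion-exclusion, !10 = Σ (-1)^k · 10!/k! for k=0..10
= 10! - 10!/1! + 10!/2! - 10!/3! + 10!/4! - 10!/5! + 10!/6! - 10!/7! + 10!/8! - 10!/9! + 10!/10!
= 3628800 - 3628800 + 1814400 - 604800 + 151200 - 30240 + 5040 - 720 + 90 - 10 + 1
= 1334961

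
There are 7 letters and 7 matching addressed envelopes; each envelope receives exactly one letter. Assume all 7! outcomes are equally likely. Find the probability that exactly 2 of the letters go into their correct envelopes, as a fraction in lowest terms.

Favorable outcomes: C(7,2)·!5 = 21·44 = 924.
Total outcomes: 7! = 5040.
Probability = 924/5040 = 11/60.

11/60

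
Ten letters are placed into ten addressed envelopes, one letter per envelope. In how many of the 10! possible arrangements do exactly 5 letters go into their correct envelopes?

11088

Pick the 5 fixed positions: C(10,5) = 252 ways.
The remaining 5 must be deranged: !5 = 44.
Total: 252 × 44 = 11088.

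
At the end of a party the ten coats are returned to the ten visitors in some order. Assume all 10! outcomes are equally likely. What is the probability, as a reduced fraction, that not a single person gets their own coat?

16481/44800

Favorable outcomes: !10 = 1334961.
Total outcomes: 10! = 3628800.
Probability = 1334961/3628800 = 16481/44800.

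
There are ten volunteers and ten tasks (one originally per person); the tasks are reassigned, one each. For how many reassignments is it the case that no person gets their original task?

1334961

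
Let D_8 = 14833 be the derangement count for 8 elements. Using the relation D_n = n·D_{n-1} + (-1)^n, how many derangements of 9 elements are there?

133496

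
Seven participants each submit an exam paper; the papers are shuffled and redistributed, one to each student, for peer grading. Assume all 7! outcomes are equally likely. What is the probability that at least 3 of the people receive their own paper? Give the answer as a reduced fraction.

Favorable outcomes: Σ_{i≥3} C(7,i)·!(7-i) = 35·9 + 35·2 + 21·1 + 7·0 + 1·1 = 407.
Total outcomes: 7! = 5040.
Probability = 407/5040 = 407/5040.

407/5040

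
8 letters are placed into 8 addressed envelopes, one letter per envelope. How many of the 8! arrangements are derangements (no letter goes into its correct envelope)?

Use !n = (n-1)(!(n-1) + !(n-2)).
!8 = 7·(1854 + 265) = 7·2119 = 14833

14833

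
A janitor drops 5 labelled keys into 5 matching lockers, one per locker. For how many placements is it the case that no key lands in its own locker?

44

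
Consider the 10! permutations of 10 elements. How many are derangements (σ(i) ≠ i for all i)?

1334961

Recurrence: !10 = 9·(!9 + !8).
!10 = 9·(133496 + 14833) = 9·148329 = 1334961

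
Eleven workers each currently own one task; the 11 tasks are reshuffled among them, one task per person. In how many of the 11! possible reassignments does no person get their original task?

14684570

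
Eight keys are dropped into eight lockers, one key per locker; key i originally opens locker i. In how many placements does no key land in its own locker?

14833

!8 is the nearest integer to 8!/e.
8! = 40320, and 40320/e ≈ 14832.90, so !8 = 14833.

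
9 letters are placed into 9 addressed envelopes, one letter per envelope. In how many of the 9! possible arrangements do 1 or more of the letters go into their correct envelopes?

229384

Sum C(9,i)·!(9-i) for i = 1..9:
  i=1: C(9,1)·!8 = 9·14833 = 133497
  i=2: C(9,2)·!7 = 36·1854 = 66744
  i=3: C(9,3)·!6 = 84·265 = 22260
  i=4: C(9,4)·!5 = 126·44 = 5544
  i=5: C(9,5)·!4 = 126·9 = 1134
  i=6: C(9,6)·!3 = 84·2 = 168
  i=7: C(9,7)·!2 = 36·1 = 36
  i=8: C(9,8)·!1 = 9·0 = 0
  i=9: C(9,9)·!0 = 1·1 = 1
Total = 229384.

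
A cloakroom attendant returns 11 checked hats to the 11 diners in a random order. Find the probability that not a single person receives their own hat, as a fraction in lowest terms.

1468457/3991680

Favorable outcomes: !11 = 14684570.
Total outcomes: 11! = 39916800.
Probability = 14684570/39916800 = 1468457/3991680.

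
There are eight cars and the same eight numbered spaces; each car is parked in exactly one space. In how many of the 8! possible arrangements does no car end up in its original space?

!8 is the nearest integer to 8!/e.
8! = 40320, and 40320/e ≈ 14832.90, so !8 = 14833.

14833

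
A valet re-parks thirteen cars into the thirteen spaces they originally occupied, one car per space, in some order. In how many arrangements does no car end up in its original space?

2290792932

!13 is the nearest integer to 13!/e.
13! = 6227020800, and 6227020800/e ≈ 2290792932.07, so !13 = 2290792932.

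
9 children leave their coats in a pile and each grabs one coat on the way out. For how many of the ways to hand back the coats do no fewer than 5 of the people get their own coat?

Sum C(9,i)·!(9-i) for i = 5..9:
  i=5: C(9,5)·!4 = 126·9 = 1134
  i=6: C(9,6)·!3 = 84·2 = 168
  i=7: C(9,7)·!2 = 36·1 = 36
  i=8: C(9,8)·!1 = 9·0 = 0
  i=9: C(9,9)·!0 = 1·1 = 1
Total = 1339.

1339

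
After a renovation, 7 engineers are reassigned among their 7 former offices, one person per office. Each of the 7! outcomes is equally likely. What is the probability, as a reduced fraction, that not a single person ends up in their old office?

Favorable outcomes: !7 = 1854.
Total outcomes: 7! = 5040.
Probability = 1854/5040 = 103/280.

103/280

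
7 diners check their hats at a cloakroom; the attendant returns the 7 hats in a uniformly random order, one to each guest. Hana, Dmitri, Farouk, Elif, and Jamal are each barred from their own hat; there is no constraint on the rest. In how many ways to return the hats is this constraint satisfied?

2428

Inclusion-exclusion on the 5 forbidden self-matches:
Σ_{j=0}^{5} (-1)^j C(5,j)(7-j)!
= C(5,0)·7! - C(5,1)·6! + C(5,2)·5! - C(5,3)·4! + C(5,4)·3! - C(5,5)·2!
= 5040 - 3600 + 1200 - 240 + 30 - 2
= 2428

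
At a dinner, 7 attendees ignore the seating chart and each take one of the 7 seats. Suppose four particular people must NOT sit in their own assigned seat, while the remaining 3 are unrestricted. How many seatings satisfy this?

2790

Inclusion-exclusion on the 4 forbidden self-matches:
Σ_{j=0}^{4} (-1)^j C(4,j)(7-j)!
= C(4,0)·7! - C(4,1)·6! + C(4,2)·5! - C(4,3)·4! + C(4,4)·3!
= 5040 - 2880 + 720 - 96 + 6
= 2790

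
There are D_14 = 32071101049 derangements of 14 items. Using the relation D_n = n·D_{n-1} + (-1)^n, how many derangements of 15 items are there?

D_15 = 15·32071101049 - 1 = 481066515734.

481066515734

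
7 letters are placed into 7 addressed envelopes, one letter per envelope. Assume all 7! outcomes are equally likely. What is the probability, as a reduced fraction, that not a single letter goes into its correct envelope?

103/280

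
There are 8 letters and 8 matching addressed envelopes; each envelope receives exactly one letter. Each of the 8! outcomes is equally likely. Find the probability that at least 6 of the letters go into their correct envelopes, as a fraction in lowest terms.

29/40320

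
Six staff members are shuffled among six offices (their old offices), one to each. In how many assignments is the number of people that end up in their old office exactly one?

264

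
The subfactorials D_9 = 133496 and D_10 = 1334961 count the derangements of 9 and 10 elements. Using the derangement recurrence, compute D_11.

D_11 = (11-1)·(D_10 + D_9) = 10·(1334961 + 133496) = 10·1468457 = 14684570.

14684570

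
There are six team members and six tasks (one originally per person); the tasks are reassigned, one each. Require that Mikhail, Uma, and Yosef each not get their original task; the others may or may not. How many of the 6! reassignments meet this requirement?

Inclusion-exclusion on the 3 forbidden self-matches:
Σ_{j=0}^{3} (-1)^j C(3,j)(6-j)!
= C(3,0)·6! - C(3,1)·5! + C(3,2)·4! - C(3,3)·3!
= 720 - 360 + 72 - 6
= 426

426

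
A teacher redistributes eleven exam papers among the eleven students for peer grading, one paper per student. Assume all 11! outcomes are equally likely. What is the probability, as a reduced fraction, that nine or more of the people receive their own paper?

1/712800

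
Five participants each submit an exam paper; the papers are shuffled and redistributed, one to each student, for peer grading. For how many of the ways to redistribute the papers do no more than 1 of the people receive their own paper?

89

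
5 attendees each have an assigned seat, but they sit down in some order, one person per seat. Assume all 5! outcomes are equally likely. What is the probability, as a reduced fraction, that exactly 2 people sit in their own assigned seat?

Favorable outcomes: C(5,2)·!3 = 10·2 = 20.
Total outcomes: 5! = 120.
Probability = 20/120 = 1/6.

1/6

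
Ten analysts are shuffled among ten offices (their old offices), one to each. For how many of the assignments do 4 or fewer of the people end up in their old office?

Sum C(10,i)·!(10-i) for i = 0..4:
  i=0: C(10,0)·!10 = 1·1334961 = 1334961
  i=1: C(10,1)·!9 = 10·133496 = 1334960
  i=2: C(10,2)·!8 = 45·14833 = 667485
  i=3: C(10,3)·!7 = 120·1854 = 222480
  i=4: C(10,4)·!6 = 210·265 = 55650
Total = 3615536.

3615536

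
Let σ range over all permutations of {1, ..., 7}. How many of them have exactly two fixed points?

Pick the 2 fixed positions: C(7,2) = 21 ways.
The other 5 form a derangement: !5 = 44.
Total: 21 × 44 = 924.

924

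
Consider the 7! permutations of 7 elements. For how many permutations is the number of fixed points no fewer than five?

Sum C(7,i)·!(7-i) for i = 5..7:
  i=5: C(7,5)·!2 = 21·1 = 21
  i=6: C(7,6)·!1 = 7·0 = 0
  i=7: C(7,7)·!0 = 1·1 = 1
Total = 22.

22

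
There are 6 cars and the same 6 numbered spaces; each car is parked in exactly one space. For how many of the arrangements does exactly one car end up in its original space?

264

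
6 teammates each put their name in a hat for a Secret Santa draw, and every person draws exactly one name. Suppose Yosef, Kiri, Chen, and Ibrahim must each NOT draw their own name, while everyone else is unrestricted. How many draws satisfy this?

362

Let A_j be the event that the j-th constrained one is fixed. By inclusion-exclusion over the 4 events:
Σ_{j=0}^{4} (-1)^j C(4,j)(6-j)!
= C(4,0)·6! - C(4,1)·5! + C(4,2)·4! - C(4,3)·3! + C(4,4)·2!
= 720 - 480 + 144 - 24 + 2
= 362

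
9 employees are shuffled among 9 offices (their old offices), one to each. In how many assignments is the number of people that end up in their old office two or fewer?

333737

# with exactly i fixed is C(9,i)·!(9-i); sum over i=0..2:
  i=0: C(9,0)·!9 = 1·133496 = 133496
  i=1: C(9,1)·!8 = 9·14833 = 133497
  i=2: C(9,2)·!7 = 36·1854 = 66744
Total = 333737.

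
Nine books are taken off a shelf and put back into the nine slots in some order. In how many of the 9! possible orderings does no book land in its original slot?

133496

!9 = 9! · Σ_{k=0}^{9} (-1)^k/k!
= 9! - 9!/1! + 9!/2! - 9!/3! + 9!/4! - 9!/5! + 9!/6! - 9!/7! + 9!/8! - 9!/9!
= 362880 - 362880 + 181440 - 60480 + 15120 - 3024 + 504 - 72 + 9 - 1
= 133496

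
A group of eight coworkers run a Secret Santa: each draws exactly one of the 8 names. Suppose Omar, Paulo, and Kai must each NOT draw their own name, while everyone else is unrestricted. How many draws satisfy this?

27240

Inclusion-exclusion on the 3 forbidden self-matches:
Σ_{j=0}^{3} (-1)^j C(3,j)(8-j)!
= C(3,0)·8! - C(3,1)·7! + C(3,2)·6! - C(3,3)·5!
= 40320 - 15120 + 2160 - 120
= 27240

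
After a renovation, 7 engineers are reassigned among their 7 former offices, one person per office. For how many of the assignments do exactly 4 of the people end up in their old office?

Choose which 4 of the 7 are fixed: C(7,4) = 35.
The other 3 form a derangement: !3 = 2.
Total: 35 × 2 = 70.

70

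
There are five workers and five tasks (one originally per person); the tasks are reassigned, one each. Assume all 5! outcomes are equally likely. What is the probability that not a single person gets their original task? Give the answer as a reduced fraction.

11/30

Favorable outcomes: !5 = 44.
Total outcomes: 5! = 120.
Probability = 44/120 = 11/30.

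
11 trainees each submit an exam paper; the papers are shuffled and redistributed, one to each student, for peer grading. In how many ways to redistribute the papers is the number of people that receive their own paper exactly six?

20328

Choose which 6 of the 11 are fixed: C(11,6) = 462.
The remaining 5 must be deranged: !5 = 44.
Total: 462 × 44 = 20328.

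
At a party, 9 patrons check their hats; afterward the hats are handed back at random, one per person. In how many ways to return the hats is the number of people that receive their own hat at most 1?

Sum C(9,i)·!(9-i) for i = 0..1:
  i=0: C(9,0)·!9 = 1·133496 = 133496
  i=1: C(9,1)·!8 = 9·14833 = 133497
Total = 266993.

266993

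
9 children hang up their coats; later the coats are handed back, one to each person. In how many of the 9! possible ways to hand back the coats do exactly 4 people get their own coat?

5544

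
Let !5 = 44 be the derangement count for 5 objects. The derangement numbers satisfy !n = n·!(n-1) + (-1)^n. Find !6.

265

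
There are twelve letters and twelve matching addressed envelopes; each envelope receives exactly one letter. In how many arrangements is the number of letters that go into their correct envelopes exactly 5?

1468368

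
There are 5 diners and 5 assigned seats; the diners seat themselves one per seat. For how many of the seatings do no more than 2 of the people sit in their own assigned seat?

109

Sum C(5,i)·!(5-i) for i = 0..2:
  i=0: C(5,0)·!5 = 1·44 = 44
  i=1: C(5,1)·!4 = 5·9 = 45
  i=2: C(5,2)·!3 = 10·2 = 20
Total = 109.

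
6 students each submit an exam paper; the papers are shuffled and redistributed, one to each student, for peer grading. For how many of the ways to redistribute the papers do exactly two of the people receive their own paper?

135

Pick the 2 fixed positions: C(6,2) = 15 ways.
The other 4 form a derangement: !4 = 9.
Total: 15 × 9 = 135.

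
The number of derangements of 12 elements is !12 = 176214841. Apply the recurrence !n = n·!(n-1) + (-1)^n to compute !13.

!13 = 13·176214841 - 1 = 2290792932.

2290792932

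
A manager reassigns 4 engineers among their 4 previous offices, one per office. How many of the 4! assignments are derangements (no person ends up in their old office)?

9

!4 = 4! · Σ_{k=0}^{4} (-1)^k/k!
= 4! - 4!/1! + 4!/2! - 4!/3! + 4!/4!
= 24 - 24 + 12 - 4 + 1
= 9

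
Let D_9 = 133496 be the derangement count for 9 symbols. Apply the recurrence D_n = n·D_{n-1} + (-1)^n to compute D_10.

1334961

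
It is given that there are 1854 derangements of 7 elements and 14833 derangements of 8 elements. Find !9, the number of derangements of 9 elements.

133496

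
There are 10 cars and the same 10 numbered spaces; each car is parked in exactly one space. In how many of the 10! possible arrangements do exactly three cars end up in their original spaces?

222480

Pick the 3 fixed positions: C(10,3) = 120 ways.
The other 7 form a derangement: !7 = 1854.
Total: 120 × 1854 = 222480.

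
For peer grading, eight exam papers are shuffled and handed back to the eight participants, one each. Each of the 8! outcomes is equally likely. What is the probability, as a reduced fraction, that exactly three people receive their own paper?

11/180

Favorable outcomes: C(8,3)·!5 = 56·44 = 2464.
Total outcomes: 8! = 40320.
Probability = 2464/40320 = 11/180.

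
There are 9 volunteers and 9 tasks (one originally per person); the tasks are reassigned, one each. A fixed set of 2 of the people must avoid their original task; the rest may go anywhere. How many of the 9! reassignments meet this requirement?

287280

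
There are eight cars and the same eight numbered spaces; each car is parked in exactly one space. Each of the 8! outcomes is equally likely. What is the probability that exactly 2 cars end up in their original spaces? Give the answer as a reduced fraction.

Favorable outcomes: C(8,2)·!6 = 28·265 = 7420.
Total outcomes: 8! = 40320.
Probability = 7420/40320 = 53/288.

53/288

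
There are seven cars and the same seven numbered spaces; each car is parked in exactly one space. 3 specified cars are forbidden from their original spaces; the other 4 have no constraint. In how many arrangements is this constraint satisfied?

Let A_j be the event that the j-th constrained one is fixed. By inclusion-exclusion over the 3 events:
Σ_{j=0}^{3} (-1)^j C(3,j)(7-j)!
= C(3,0)·7! - C(3,1)·6! + C(3,2)·5! - C(3,3)·4!
= 5040 - 2160 + 360 - 24
= 3216

3216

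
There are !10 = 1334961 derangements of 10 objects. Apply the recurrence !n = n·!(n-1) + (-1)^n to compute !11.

14684570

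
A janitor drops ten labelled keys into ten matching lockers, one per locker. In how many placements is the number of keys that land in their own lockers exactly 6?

Choose which 6 of the 10 are fixed: C(10,6) = 210.
The other 4 form a derangement: !4 = 9.
Total: 210 × 9 = 1890.

1890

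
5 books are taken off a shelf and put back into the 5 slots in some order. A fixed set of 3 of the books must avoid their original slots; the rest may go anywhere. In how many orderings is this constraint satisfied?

64

Inclusion-exclusion on the 3 forbidden self-matches:
Σ_{j=0}^{3} (-1)^j C(3,j)(5-j)!
= C(3,0)·5! - C(3,1)·4! + C(3,2)·3! - C(3,3)·2!
= 120 - 72 + 18 - 2
= 64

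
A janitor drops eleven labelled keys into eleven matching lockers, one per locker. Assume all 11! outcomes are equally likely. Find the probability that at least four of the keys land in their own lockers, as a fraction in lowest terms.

378967/19958400

Favorable outcomes: Σ_{i≥4} C(11,i)·!(11-i) = 330·1854 + 462·265 + 462·44 + 330·9 + 165·2 + 55·1 + 11·0 + 1·1 = 757934.
Total outcomes: 11! = 39916800.
Probability = 757934/39916800 = 378967/19958400.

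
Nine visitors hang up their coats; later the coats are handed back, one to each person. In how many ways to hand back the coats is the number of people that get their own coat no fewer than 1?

229384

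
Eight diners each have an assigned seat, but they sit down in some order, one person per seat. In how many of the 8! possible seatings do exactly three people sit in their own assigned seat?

2464

Choose which 3 of the 8 are fixed: C(8,3) = 56.
The remaining 5 must be deranged: !5 = 44.
Total: 56 × 44 = 2464.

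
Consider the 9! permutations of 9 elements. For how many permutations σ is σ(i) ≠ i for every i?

The subfactorial !9 = [9!/e] (nearest integer).
9! = 362880, and 362880/e ≈ 133496.09, so !9 = 133496.

133496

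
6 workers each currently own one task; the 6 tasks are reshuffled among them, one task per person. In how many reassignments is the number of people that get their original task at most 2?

Sum C(6,i)·!(6-i) for i = 0..2:
  i=0: C(6,0)·!6 = 1·265 = 265
  i=1: C(6,1)·!5 = 6·44 = 264
  i=2: C(6,2)·!4 = 15·9 = 135
Total = 664.

664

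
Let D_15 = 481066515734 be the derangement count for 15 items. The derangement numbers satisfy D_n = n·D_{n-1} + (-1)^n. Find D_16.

7697064251745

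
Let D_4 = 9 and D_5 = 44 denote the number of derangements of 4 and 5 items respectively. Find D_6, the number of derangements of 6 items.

D_6 = (6-1)·(D_5 + D_4) = 5·(44 + 9) = 5·53 = 265.

265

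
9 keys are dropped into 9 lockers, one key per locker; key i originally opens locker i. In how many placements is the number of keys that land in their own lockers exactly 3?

22260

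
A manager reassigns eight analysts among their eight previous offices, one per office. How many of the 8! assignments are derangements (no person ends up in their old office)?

Use !n = n·!(n-1) + (-1)^n.
!8 = 8·1854 + 1 = 14833

14833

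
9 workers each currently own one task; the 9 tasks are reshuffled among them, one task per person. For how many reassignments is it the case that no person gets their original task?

133496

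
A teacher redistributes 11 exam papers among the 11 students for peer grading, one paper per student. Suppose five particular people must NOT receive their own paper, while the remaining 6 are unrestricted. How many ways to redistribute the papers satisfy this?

25022880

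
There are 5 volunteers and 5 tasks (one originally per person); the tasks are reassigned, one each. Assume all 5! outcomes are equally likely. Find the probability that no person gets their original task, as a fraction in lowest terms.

Favorable outcomes: !5 = 44.
Total outcomes: 5! = 120.
Probability = 44/120 = 11/30.

11/30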